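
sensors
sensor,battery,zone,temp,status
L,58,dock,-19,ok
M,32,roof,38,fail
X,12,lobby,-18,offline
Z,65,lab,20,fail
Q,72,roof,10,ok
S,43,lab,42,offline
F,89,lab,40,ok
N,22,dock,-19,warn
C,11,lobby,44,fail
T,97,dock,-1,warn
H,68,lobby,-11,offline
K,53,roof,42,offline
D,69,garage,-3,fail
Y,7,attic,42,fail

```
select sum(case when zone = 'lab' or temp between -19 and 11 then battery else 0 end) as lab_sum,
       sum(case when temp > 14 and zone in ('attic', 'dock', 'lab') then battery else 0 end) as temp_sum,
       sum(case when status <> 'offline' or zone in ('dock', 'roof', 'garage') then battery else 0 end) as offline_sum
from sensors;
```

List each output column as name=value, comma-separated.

[lab_sum: zone = 'lab' or temp between -19 and 11]
sensor=L: ✓ → 58
sensor=M: ✗
sensor=X: ✓ → 12
sensor=Z: ✓ → 65
sensor=Q: ✓ → 72
sensor=S: ✓ → 43
sensor=F: ✓ → 89
sensor=N: ✓ → 22
sensor=C: ✗
sensor=T: ✓ → 97
sensor=H: ✓ → 68
sensor=K: ✗
sensor=D: ✓ → 69
sensor=Y: ✗
lab_sum = 58 + 12 + 65 + 72 + 43 + 89 + 22 + 97 + 68 + 69 = 595
—
[temp_sum: temp > 14 and zone in ('attic', 'dock', 'lab')]
sensor=L: ✗
sensor=M: ✗
sensor=X: ✗
sensor=Z: ✓ → 65
sensor=Q: ✗
sensor=S: ✓ → 43
sensor=F: ✓ → 89
sensor=N: ✗
sensor=C: ✗
sensor=T: ✗
sensor=H: ✗
sensor=K: ✗
sensor=D: ✗
sensor=Y: ✓ → 7
temp_sum = 65 + 43 + 89 + 7 = 204
—
[offline_sum: status <> 'offline' or zone in ('dock', 'roof', 'garage')]
sensor=L: ✓ → 58
sensor=M: ✓ → 32
sensor=X: ✗
sensor=Z: ✓ → 65
sensor=Q: ✓ → 72
sensor=S: ✗
sensor=F: ✓ → 89
sensor=N: ✓ → 22
sensor=C: ✓ → 11
sensor=T: ✓ → 97
sensor=H: ✗
sensor=K: ✓ → 53
sensor=D: ✓ → 69
sensor=Y: ✓ → 7
offline_sum = 58 + 32 + 65 + 72 + 89 + 22 + 11 + 97 + 53 + 69 + 7 = 575

lab_sum=595, temp_sum=204, offline_sum=575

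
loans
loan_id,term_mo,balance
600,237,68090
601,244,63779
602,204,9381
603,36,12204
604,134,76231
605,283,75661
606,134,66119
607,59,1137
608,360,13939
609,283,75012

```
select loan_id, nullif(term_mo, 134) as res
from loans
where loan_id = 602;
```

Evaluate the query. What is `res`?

204

loan_id = 602: term_mo=204, balance=9381.
term_mo=204 vs 134: differ → 204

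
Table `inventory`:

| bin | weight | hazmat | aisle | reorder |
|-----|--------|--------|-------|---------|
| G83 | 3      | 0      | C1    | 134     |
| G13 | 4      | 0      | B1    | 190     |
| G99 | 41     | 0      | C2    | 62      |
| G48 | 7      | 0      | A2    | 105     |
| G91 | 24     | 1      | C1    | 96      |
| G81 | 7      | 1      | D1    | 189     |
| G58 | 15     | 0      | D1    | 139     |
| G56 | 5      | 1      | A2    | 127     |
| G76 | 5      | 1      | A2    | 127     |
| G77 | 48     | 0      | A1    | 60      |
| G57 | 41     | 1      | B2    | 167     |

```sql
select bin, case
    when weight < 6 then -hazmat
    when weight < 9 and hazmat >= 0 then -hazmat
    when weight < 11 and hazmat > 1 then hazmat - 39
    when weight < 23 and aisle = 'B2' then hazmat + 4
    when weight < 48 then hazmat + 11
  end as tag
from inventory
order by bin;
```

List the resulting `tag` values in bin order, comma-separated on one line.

0, 0, -1, 12, 11, -1, NULL, -1, 0, 12, 11

bin=G13: weight < 6 → 0
bin=G48: weight < 9 and hazmat >= 0 → 0
bin=G56: weight < 6 → -1
bin=G57: weight < 48 → 12
bin=G58: weight < 48 → 11
bin=G76: weight < 6 → -1
bin=G77: (no match → NULL) → NULL
bin=G81: weight < 9 and hazmat >= 0 → -1
bin=G83: weight < 6 → 0
bin=G91: weight < 48 → 12
bin=G99: weight < 48 → 11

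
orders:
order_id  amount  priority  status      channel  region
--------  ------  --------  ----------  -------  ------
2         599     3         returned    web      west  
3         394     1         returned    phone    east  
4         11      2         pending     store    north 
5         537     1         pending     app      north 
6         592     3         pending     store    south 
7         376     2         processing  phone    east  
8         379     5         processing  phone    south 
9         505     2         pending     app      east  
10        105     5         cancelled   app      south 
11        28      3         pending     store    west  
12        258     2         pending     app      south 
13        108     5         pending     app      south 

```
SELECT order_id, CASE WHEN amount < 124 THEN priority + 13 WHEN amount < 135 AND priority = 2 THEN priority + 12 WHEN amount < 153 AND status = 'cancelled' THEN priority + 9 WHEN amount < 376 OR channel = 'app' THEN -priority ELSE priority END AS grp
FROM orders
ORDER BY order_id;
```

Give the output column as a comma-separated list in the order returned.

3, 1, 15, -1, 3, 2, 5, -2, 18, 16, -2, 18

order_id=2: ELSE → 3
order_id=3: ELSE → 1
order_id=4: amount < 124 → 15
order_id=5: amount < 376 OR channel = 'app' → -1
order_id=6: ELSE → 3
order_id=7: ELSE → 2
order_id=8: ELSE → 5
order_id=9: amount < 376 OR channel = 'app' → -2
order_id=10: amount < 124 → 18
order_id=11: amount < 124 → 16
order_id=12: amount < 376 OR channel = 'app' → -2
order_id=13: amount < 124 → 18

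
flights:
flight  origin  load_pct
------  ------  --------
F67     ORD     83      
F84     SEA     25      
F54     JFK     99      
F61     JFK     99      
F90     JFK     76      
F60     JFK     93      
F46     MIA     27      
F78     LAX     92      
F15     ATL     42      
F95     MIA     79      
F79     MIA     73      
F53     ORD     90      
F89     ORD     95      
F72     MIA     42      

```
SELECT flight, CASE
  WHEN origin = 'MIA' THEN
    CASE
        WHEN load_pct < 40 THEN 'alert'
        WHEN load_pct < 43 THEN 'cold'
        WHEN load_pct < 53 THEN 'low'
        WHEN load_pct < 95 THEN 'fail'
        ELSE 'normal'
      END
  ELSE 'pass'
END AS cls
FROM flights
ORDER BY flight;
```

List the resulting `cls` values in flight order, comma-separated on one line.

flight=F15: origin='ATL' → outer ELSE → pass
flight=F46: origin='MIA' → inner[load_pct < 40] → alert
flight=F53: origin='ORD' → outer ELSE → pass
flight=F54: origin='JFK' → outer ELSE → pass
flight=F60: origin='JFK' → outer ELSE → pass
flight=F61: origin='JFK' → outer ELSE → pass
flight=F67: origin='ORD' → outer ELSE → pass
flight=F72: origin='MIA' → inner[load_pct < 43] → cold
flight=F78: origin='LAX' → outer ELSE → pass
flight=F79: origin='MIA' → inner[load_pct < 95] → fail
flight=F84: origin='SEA' → outer ELSE → pass
flight=F89: origin='ORD' → outer ELSE → pass
flight=F90: origin='JFK' → outer ELSE → pass
flight=F95: origin='MIA' → inner[load_pct < 95] → fail

pass, alert, pass, pass, pass, pass, pass, cold, pass, fail, pass, pass, pass, fail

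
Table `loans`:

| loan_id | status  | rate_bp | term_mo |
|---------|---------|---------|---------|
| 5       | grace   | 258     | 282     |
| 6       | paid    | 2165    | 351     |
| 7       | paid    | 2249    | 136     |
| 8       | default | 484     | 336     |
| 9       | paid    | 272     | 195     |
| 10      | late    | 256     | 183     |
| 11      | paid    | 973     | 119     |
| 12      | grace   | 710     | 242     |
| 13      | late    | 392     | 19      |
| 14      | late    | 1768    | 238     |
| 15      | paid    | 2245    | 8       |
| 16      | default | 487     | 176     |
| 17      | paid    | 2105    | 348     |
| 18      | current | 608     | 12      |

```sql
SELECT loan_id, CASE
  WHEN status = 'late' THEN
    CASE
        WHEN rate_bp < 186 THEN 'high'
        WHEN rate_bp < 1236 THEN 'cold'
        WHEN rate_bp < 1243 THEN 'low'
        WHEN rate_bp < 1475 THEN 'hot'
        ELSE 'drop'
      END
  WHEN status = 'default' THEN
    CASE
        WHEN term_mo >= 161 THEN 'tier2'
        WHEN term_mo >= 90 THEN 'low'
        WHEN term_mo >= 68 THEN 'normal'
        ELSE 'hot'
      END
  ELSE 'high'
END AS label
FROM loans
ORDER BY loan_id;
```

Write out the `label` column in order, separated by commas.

high, high, high, tier2, high, cold, high, high, cold, drop, high, tier2, high, high

loan_id=5: status='grace' → outer ELSE → high
loan_id=6: status='paid' → outer ELSE → high
loan_id=7: status='paid' → outer ELSE → high
loan_id=8: status='default' → inner[term_mo >= 161] → tier2
loan_id=9: status='paid' → outer ELSE → high
loan_id=10: status='late' → inner[rate_bp < 1236] → cold
loan_id=11: status='paid' → outer ELSE → high
loan_id=12: status='grace' → outer ELSE → high
loan_id=13: status='late' → inner[rate_bp < 1236] → cold
loan_id=14: status='late' → inner[ELSE] → drop
loan_id=15: status='paid' → outer ELSE → high
loan_id=16: status='default' → inner[term_mo >= 161] → tier2
loan_id=17: status='paid' → outer ELSE → high
loan_id=18: status='current' → outer ELSE → high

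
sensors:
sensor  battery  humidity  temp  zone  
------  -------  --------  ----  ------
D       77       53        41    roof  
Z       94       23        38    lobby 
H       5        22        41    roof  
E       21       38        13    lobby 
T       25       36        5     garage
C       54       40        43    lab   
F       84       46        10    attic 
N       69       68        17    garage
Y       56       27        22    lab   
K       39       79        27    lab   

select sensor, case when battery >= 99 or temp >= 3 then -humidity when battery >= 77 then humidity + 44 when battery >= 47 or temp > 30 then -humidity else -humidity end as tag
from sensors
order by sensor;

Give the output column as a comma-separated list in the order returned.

sensor=C: battery >= 99 or temp >= 3 → -40
sensor=D: battery >= 99 or temp >= 3 → -53
sensor=E: battery >= 99 or temp >= 3 → -38
sensor=F: battery >= 99 or temp >= 3 → -46
sensor=H: battery >= 99 or temp >= 3 → -22
sensor=K: battery >= 99 or temp >= 3 → -79
sensor=N: battery >= 99 or temp >= 3 → -68
sensor=T: battery >= 99 or temp >= 3 → -36
sensor=Y: battery >= 99 or temp >= 3 → -27
sensor=Z: battery >= 99 or temp >= 3 → -23

-40, -53, -38, -46, -22, -79, -68, -36, -27, -23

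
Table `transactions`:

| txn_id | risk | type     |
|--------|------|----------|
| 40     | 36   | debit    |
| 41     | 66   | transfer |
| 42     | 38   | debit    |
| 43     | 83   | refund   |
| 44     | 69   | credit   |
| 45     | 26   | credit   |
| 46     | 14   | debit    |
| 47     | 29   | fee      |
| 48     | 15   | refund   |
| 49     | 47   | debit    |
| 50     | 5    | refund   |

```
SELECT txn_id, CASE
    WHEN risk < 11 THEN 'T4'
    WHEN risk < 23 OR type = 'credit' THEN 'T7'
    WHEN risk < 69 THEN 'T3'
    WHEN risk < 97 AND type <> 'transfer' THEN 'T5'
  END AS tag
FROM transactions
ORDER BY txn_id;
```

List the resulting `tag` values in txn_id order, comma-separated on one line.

txn_id=40: risk < 69 → T3
txn_id=41: risk < 69 → T3
txn_id=42: risk < 69 → T3
txn_id=43: risk < 97 AND type <> 'transfer' → T5
txn_id=44: risk < 23 OR type = 'credit' → T7
txn_id=45: risk < 23 OR type = 'credit' → T7
txn_id=46: risk < 23 OR type = 'credit' → T7
txn_id=47: risk < 69 → T3
txn_id=48: risk < 23 OR type = 'credit' → T7
txn_id=49: risk < 69 → T3
txn_id=50: risk < 11 → T4

T3, T3, T3, T5, T7, T7, T7, T3, T7, T3, T4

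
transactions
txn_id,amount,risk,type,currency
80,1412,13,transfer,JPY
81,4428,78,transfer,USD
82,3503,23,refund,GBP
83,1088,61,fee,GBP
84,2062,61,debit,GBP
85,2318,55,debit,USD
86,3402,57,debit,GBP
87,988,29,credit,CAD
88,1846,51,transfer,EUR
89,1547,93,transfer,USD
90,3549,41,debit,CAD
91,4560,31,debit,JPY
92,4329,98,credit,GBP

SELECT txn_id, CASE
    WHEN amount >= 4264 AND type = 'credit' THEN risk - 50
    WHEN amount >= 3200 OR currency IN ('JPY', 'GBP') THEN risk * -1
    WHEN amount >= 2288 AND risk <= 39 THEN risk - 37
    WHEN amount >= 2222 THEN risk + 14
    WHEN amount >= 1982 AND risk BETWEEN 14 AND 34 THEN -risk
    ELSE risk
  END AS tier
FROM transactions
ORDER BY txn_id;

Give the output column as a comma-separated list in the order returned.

txn_id=80: amount >= 3200 OR currency IN ('JPY', 'GBP') → -13
txn_id=81: amount >= 3200 OR currency IN ('JPY', 'GBP') → -78
txn_id=82: amount >= 3200 OR currency IN ('JPY', 'GBP') → -23
txn_id=83: amount >= 3200 OR currency IN ('JPY', 'GBP') → -61
txn_id=84: amount >= 3200 OR currency IN ('JPY', 'GBP') → -61
txn_id=85: amount >= 2222 → 69
txn_id=86: amount >= 3200 OR currency IN ('JPY', 'GBP') → -57
txn_id=87: ELSE → 29
txn_id=88: ELSE → 51
txn_id=89: ELSE → 93
txn_id=90: amount >= 3200 OR currency IN ('JPY', 'GBP') → -41
txn_id=91: amount >= 3200 OR currency IN ('JPY', 'GBP') → -31
txn_id=92: amount >= 4264 AND type = 'credit' → 48

-13, -78, -23, -61, -61, 69, -57, 29, 51, 93, -41, -31, 48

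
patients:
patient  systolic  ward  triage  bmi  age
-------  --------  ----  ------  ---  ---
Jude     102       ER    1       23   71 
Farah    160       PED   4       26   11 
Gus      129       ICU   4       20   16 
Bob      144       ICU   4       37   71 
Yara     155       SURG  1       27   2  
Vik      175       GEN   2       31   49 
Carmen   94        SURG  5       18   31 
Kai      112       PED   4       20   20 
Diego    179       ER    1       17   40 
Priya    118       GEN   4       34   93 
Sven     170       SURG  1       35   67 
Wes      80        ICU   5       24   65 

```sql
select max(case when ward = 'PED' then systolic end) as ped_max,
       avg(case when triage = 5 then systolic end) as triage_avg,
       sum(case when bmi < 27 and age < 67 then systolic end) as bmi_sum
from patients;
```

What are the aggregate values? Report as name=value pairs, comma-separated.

[ped_max: ward = 'PED']
patient=Jude: ✗
patient=Farah: ✓ → 160
patient=Gus: ✗
patient=Bob: ✗
patient=Yara: ✗
patient=Vik: ✗
patient=Carmen: ✗
patient=Kai: ✓ → 112
patient=Diego: ✗
patient=Priya: ✗
patient=Sven: ✗
patient=Wes: ✗
ped_max = MAX(160, 112) = 160
—
[triage_avg: triage = 5]
patient=Jude: ✗
patient=Farah: ✗
patient=Gus: ✗
patient=Bob: ✗
patient=Yara: ✗
patient=Vik: ✗
patient=Carmen: ✓ → 94
patient=Kai: ✗
patient=Diego: ✗
patient=Priya: ✗
patient=Sven: ✗
patient=Wes: ✓ → 80
triage_avg = (94 + 80) / 2 = 87
—
[bmi_sum: bmi < 27 and age < 67]
patient=Jude: ✗
patient=Farah: ✓ → 160
patient=Gus: ✓ → 129
patient=Bob: ✗
patient=Yara: ✗
patient=Vik: ✗
patient=Carmen: ✓ → 94
patient=Kai: ✓ → 112
patient=Diego: ✓ → 179
patient=Priya: ✗
patient=Sven: ✗
patient=Wes: ✓ → 80
bmi_sum = 160 + 129 + 94 + 112 + 179 + 80 = 754

ped_max=160, triage_avg=87, bmi_sum=754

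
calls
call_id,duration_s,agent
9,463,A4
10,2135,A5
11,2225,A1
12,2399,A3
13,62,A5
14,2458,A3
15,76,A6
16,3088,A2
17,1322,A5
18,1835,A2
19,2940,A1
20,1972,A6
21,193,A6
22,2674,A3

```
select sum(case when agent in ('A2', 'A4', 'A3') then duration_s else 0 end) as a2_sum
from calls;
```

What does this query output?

call_id=9: ✓ → 463
call_id=10: ✗
call_id=11: ✗
call_id=12: ✓ → 2399
call_id=13: ✗
call_id=14: ✓ → 2458
call_id=15: ✗
call_id=16: ✓ → 3088
call_id=17: ✗
call_id=18: ✓ → 1835
call_id=19: ✗
call_id=20: ✗
call_id=21: ✗
call_id=22: ✓ → 2674
a2_sum = 463 + 2399 + 2458 + 3088 + 1835 + 2674 = 12917

12917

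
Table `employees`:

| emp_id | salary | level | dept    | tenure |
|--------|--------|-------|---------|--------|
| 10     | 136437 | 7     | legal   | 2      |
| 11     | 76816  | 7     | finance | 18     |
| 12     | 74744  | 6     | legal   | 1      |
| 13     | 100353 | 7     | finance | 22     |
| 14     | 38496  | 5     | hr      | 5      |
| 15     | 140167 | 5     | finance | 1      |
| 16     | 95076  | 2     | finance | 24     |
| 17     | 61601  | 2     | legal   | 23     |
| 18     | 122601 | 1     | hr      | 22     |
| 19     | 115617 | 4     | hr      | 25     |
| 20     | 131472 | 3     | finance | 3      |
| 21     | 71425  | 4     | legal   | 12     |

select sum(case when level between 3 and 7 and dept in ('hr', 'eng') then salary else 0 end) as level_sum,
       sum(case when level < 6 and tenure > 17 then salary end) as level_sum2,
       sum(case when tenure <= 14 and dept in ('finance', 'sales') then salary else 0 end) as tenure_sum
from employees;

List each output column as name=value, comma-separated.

[level_sum: level between 3 and 7 and dept in ('hr', 'eng')]
emp_id=10: ✗
emp_id=11: ✗
emp_id=12: ✗
emp_id=13: ✗
emp_id=14: ✓ → 38496
emp_id=15: ✗
emp_id=16: ✗
emp_id=17: ✗
emp_id=18: ✗
emp_id=19: ✓ → 115617
emp_id=20: ✗
emp_id=21: ✗
level_sum = 38496 + 115617 = 154113
—
[level_sum2: level < 6 and tenure > 17]
emp_id=10: ✗
emp_id=11: ✗
emp_id=12: ✗
emp_id=13: ✗
emp_id=14: ✗
emp_id=15: ✗
emp_id=16: ✓ → 95076
emp_id=17: ✓ → 61601
emp_id=18: ✓ → 122601
emp_id=19: ✓ → 115617
emp_id=20: ✗
emp_id=21: ✗
level_sum2 = 95076 + 61601 + 122601 + 115617 = 394895
—
[tenure_sum: tenure <= 14 and dept in ('finance', 'sales')]
emp_id=10: ✗
emp_id=11: ✗
emp_id=12: ✗
emp_id=13: ✗
emp_id=14: ✗
emp_id=15: ✓ → 140167
emp_id=16: ✗
emp_id=17: ✗
emp_id=18: ✗
emp_id=19: ✗
emp_id=20: ✓ → 131472
emp_id=21: ✗
tenure_sum = 140167 + 131472 = 271639

level_sum=154113, level_sum2=394895, tenure_sum=271639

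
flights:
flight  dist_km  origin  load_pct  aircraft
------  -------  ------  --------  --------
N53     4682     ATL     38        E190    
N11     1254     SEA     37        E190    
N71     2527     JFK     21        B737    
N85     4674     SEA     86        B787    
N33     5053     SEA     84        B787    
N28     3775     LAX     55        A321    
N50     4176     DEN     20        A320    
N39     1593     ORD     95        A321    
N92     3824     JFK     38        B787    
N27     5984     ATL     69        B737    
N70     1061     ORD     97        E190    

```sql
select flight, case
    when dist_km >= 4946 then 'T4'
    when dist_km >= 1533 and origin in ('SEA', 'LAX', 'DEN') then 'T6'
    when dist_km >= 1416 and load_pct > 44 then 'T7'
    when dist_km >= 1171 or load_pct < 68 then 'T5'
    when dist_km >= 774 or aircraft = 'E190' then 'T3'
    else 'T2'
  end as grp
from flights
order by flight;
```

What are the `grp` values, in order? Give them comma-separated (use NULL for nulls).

T5, T4, T6, T4, T7, T6, T5, T3, T5, T6, T5

flight=N11: dist_km >= 1171 or load_pct < 68 → T5
flight=N27: dist_km >= 4946 → T4
flight=N28: dist_km >= 1533 and origin in ('SEA', 'LAX', 'DEN') → T6
flight=N33: dist_km >= 4946 → T4
flight=N39: dist_km >= 1416 and load_pct > 44 → T7
flight=N50: dist_km >= 1533 and origin in ('SEA', 'LAX', 'DEN') → T6
flight=N53: dist_km >= 1171 or load_pct < 68 → T5
flight=N70: dist_km >= 774 or aircraft = 'E190' → T3
flight=N71: dist_km >= 1171 or load_pct < 68 → T5
flight=N85: dist_km >= 1533 and origin in ('SEA', 'LAX', 'DEN') → T6
flight=N92: dist_km >= 1171 or load_pct < 68 → T5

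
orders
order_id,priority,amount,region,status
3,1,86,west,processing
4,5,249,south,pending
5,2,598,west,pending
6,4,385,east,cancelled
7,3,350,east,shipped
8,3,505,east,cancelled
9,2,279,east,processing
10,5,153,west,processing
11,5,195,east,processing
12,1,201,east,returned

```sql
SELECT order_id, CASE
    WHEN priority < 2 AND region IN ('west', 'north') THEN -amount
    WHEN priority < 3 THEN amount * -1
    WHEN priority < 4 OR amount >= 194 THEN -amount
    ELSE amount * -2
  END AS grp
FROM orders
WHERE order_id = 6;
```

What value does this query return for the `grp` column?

order_id = 6: priority=4, amount=385, region=east, status=cancelled.
priority < 2 AND region IN ('west', 'north') → false
priority < 3 → false
priority < 4 OR amount >= 194 → true → -385

-385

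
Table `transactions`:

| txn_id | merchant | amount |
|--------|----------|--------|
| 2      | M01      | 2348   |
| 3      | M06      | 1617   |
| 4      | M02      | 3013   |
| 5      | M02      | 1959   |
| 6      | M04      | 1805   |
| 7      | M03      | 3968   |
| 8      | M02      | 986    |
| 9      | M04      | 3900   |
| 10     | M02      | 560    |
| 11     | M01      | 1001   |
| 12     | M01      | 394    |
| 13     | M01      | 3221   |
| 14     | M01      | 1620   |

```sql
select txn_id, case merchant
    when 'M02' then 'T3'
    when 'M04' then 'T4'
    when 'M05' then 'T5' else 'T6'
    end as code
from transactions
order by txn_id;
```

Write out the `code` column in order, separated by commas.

T6, T6, T3, T3, T4, T6, T3, T4, T3, T6, T6, T6, T6

txn_id=2: ELSE → T6
txn_id=3: ELSE → T6
txn_id=4: merchant='M02' → T3
txn_id=5: merchant='M02' → T3
txn_id=6: merchant='M04' → T4
txn_id=7: ELSE → T6
txn_id=8: merchant='M02' → T3
txn_id=9: merchant='M04' → T4
txn_id=10: merchant='M02' → T3
txn_id=11: ELSE → T6
txn_id=12: ELSE → T6
txn_id=13: ELSE → T6
txn_id=14: ELSE → T6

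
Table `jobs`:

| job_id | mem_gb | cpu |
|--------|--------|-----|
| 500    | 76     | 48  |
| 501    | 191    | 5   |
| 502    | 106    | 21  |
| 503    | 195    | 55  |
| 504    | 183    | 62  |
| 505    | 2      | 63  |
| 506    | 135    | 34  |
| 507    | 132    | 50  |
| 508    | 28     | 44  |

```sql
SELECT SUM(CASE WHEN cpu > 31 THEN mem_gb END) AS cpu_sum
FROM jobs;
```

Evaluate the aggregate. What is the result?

job_id=500: ✓ → 76
job_id=501: ✗
job_id=502: ✗
job_id=503: ✓ → 195
job_id=504: ✓ → 183
job_id=505: ✓ → 2
job_id=506: ✓ → 135
job_id=507: ✓ → 132
job_id=508: ✓ → 28
cpu_sum = 76 + 195 + 183 + 2 + 135 + 132 + 28 = 751

751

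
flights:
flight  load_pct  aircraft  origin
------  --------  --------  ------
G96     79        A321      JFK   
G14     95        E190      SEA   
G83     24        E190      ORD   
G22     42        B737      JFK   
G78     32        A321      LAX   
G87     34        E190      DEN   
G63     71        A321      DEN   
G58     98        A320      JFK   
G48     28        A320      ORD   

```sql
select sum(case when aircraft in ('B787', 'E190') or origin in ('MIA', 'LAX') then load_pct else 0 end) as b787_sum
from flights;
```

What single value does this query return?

flight=G96: ✗
flight=G14: ✓ → 95
flight=G83: ✓ → 24
flight=G22: ✗
flight=G78: ✓ → 32
flight=G87: ✓ → 34
flight=G63: ✗
flight=G58: ✗
flight=G48: ✗
b787_sum = 95 + 24 + 32 + 34 = 185

185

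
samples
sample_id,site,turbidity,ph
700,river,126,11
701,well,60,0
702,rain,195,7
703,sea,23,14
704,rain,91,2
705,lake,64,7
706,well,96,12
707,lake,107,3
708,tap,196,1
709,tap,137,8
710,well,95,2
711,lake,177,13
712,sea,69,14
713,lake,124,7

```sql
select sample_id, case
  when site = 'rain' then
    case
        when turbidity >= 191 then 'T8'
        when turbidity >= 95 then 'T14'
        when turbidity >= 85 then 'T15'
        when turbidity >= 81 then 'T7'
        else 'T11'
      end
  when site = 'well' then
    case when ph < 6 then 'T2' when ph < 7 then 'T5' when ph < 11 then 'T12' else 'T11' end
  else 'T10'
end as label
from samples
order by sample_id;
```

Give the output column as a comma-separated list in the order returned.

T10, T2, T8, T10, T15, T10, T11, T10, T10, T10, T2, T10, T10, T10

sample_id=700: site='river' → outer ELSE → T10
sample_id=701: site='well' → inner[ph < 6] → T2
sample_id=702: site='rain' → inner[turbidity >= 191] → T8
sample_id=703: site='sea' → outer ELSE → T10
sample_id=704: site='rain' → inner[turbidity >= 85] → T15
sample_id=705: site='lake' → outer ELSE → T10
sample_id=706: site='well' → inner[ELSE] → T11
sample_id=707: site='lake' → outer ELSE → T10
sample_id=708: site='tap' → outer ELSE → T10
sample_id=709: site='tap' → outer ELSE → T10
sample_id=710: site='well' → inner[ph < 6] → T2
sample_id=711: site='lake' → outer ELSE → T10
sample_id=712: site='sea' → outer ELSE → T10
sample_id=713: site='lake' → outer ELSE → T10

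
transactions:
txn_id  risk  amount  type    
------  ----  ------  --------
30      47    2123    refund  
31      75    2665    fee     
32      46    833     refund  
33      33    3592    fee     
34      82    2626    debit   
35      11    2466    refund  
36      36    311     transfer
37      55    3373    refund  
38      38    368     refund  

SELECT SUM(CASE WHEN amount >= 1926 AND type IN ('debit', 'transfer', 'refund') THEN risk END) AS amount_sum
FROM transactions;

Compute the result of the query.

195

txn_id=30: ✓ → 47
txn_id=31: ✗
txn_id=32: ✗
txn_id=33: ✗
txn_id=34: ✓ → 82
txn_id=35: ✓ → 11
txn_id=36: ✗
txn_id=37: ✓ → 55
txn_id=38: ✗
amount_sum = 47 + 82 + 11 + 55 = 195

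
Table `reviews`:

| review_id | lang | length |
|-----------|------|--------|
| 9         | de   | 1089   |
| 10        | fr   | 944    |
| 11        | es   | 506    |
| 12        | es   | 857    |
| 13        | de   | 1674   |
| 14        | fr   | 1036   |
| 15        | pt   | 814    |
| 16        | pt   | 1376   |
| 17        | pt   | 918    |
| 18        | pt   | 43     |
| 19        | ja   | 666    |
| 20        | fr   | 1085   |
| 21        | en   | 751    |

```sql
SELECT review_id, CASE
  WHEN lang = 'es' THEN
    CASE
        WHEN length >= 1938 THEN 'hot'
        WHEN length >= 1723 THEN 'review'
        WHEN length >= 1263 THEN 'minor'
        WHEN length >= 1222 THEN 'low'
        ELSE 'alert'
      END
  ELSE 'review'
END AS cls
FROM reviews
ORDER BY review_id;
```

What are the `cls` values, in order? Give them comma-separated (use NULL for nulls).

review_id=9: lang='de' → outer ELSE → review
review_id=10: lang='fr' → outer ELSE → review
review_id=11: lang='es' → inner[ELSE] → alert
review_id=12: lang='es' → inner[ELSE] → alert
review_id=13: lang='de' → outer ELSE → review
review_id=14: lang='fr' → outer ELSE → review
review_id=15: lang='pt' → outer ELSE → review
review_id=16: lang='pt' → outer ELSE → review
review_id=17: lang='pt' → outer ELSE → review
review_id=18: lang='pt' → outer ELSE → review
review_id=19: lang='ja' → outer ELSE → review
review_id=20: lang='fr' → outer ELSE → review
review_id=21: lang='en' → outer ELSE → review

review, review, alert, alert, review, review, review, review, review, review, review, review, review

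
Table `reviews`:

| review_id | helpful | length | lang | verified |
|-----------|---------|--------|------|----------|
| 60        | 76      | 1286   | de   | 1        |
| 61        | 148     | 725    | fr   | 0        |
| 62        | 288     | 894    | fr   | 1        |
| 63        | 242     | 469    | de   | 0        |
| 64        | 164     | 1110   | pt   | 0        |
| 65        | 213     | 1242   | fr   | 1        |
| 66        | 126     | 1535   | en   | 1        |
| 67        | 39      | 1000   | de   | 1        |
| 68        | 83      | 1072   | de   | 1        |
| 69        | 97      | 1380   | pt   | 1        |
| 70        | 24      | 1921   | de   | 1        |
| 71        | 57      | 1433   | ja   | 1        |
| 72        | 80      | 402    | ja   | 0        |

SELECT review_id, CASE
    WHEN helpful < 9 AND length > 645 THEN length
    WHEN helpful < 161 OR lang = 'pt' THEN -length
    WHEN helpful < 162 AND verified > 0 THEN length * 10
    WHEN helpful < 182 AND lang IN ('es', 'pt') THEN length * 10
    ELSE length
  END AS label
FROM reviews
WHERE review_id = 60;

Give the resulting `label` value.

-1286

review_id = 60: helpful=76, length=1286, lang=de, verified=1.
helpful < 9 AND length > 645 → false
helpful < 161 OR lang = 'pt' → true → -1286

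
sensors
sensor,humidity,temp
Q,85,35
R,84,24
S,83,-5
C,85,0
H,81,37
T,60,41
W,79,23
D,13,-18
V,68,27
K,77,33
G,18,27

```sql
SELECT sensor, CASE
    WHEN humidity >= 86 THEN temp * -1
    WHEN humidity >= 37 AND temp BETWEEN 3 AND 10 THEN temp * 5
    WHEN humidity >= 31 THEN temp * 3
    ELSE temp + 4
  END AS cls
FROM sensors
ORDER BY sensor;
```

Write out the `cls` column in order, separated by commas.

0, -14, 31, 111, 99, 105, 72, -15, 123, 81, 69

sensor=C: humidity >= 31 → 0
sensor=D: ELSE → -14
sensor=G: ELSE → 31
sensor=H: humidity >= 31 → 111
sensor=K: humidity >= 31 → 99
sensor=Q: humidity >= 31 → 105
sensor=R: humidity >= 31 → 72
sensor=S: humidity >= 31 → -15
sensor=T: humidity >= 31 → 123
sensor=V: humidity >= 31 → 81
sensor=W: humidity >= 31 → 69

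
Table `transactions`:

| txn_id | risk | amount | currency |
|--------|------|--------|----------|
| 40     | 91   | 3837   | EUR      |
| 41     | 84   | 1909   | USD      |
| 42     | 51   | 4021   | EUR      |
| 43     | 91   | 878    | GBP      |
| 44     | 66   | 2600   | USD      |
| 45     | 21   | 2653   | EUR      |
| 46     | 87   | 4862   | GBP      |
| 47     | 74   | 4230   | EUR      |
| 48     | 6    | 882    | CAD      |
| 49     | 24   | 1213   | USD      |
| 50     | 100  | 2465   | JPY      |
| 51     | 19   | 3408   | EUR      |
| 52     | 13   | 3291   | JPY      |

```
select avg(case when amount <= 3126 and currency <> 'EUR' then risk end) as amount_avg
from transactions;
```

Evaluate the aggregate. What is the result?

61.8333333333

txn_id=40: ✗
txn_id=41: ✓ → 84
txn_id=42: ✗
txn_id=43: ✓ → 91
txn_id=44: ✓ → 66
txn_id=45: ✗
txn_id=46: ✗
txn_id=47: ✗
txn_id=48: ✓ → 6
txn_id=49: ✓ → 24
txn_id=50: ✓ → 100
txn_id=51: ✗
txn_id=52: ✗
amount_avg = (84 + 91 + 66 + 6 + 24 + 100) / 6 = 61.8333333333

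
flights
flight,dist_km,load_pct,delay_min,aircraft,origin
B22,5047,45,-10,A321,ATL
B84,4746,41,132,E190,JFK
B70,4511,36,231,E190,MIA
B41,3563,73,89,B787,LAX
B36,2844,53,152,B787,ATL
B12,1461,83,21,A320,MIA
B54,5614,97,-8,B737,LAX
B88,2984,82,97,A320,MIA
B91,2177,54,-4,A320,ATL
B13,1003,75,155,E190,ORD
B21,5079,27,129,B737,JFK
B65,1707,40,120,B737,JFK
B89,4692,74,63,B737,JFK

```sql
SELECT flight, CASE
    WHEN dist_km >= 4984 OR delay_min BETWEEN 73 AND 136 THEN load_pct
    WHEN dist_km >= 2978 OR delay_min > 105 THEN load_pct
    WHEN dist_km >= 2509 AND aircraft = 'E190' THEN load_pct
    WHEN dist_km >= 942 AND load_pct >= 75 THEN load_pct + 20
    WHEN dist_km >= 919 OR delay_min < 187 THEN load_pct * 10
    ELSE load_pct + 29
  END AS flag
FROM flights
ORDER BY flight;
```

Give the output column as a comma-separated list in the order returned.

103, 75, 27, 45, 53, 73, 97, 40, 36, 41, 82, 74, 540

flight=B12: dist_km >= 942 AND load_pct >= 75 → 103
flight=B13: dist_km >= 2978 OR delay_min > 105 → 75
flight=B21: dist_km >= 4984 OR delay_min BETWEEN 73 AND 136 → 27
flight=B22: dist_km >= 4984 OR delay_min BETWEEN 73 AND 136 → 45
flight=B36: dist_km >= 2978 OR delay_min > 105 → 53
flight=B41: dist_km >= 4984 OR delay_min BETWEEN 73 AND 136 → 73
flight=B54: dist_km >= 4984 OR delay_min BETWEEN 73 AND 136 → 97
flight=B65: dist_km >= 4984 OR delay_min BETWEEN 73 AND 136 → 40
flight=B70: dist_km >= 2978 OR delay_min > 105 → 36
flight=B84: dist_km >= 4984 OR delay_min BETWEEN 73 AND 136 → 41
flight=B88: dist_km >= 4984 OR delay_min BETWEEN 73 AND 136 → 82
flight=B89: dist_km >= 2978 OR delay_min > 105 → 74
flight=B91: dist_km >= 919 OR delay_min < 187 → 540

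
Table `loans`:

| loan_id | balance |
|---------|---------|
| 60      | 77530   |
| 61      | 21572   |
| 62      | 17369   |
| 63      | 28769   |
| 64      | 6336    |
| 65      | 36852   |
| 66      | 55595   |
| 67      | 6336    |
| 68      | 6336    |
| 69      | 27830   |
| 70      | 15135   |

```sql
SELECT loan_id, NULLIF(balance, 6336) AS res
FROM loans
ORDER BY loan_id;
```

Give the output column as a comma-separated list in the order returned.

loan_id=60: balance=77530 vs 6336: differ → 77530
loan_id=61: balance=21572 vs 6336: differ → 21572
loan_id=62: balance=17369 vs 6336: differ → 17369
loan_id=63: balance=28769 vs 6336: differ → 28769
loan_id=64: balance=6336 vs 6336: equal → NULL
loan_id=65: balance=36852 vs 6336: differ → 36852
loan_id=66: balance=55595 vs 6336: differ → 55595
loan_id=67: balance=6336 vs 6336: equal → NULL
loan_id=68: balance=6336 vs 6336: equal → NULL
loan_id=69: balance=27830 vs 6336: differ → 27830
loan_id=70: balance=15135 vs 6336: differ → 15135

77530, 21572, 17369, 28769, NULL, 36852, 55595, NULL, NULL, 27830, 15135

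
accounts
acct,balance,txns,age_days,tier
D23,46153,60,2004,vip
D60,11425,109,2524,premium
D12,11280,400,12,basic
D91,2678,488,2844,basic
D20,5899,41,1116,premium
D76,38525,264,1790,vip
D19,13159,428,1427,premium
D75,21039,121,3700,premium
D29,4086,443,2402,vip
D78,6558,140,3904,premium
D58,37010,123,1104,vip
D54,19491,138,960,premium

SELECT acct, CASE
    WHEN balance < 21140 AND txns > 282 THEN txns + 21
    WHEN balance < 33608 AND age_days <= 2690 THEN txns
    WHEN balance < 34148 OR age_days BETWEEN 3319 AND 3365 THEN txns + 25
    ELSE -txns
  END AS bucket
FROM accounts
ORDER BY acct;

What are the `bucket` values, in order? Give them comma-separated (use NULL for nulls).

421, 449, 41, -60, 464, 138, -123, 109, 146, -264, 165, 509

acct=D12: balance < 21140 AND txns > 282 → 421
acct=D19: balance < 21140 AND txns > 282 → 449
acct=D20: balance < 33608 AND age_days <= 2690 → 41
acct=D23: ELSE → -60
acct=D29: balance < 21140 AND txns > 282 → 464
acct=D54: balance < 33608 AND age_days <= 2690 → 138
acct=D58: ELSE → -123
acct=D60: balance < 33608 AND age_days <= 2690 → 109
acct=D75: balance < 34148 OR age_days BETWEEN 3319 AND 3365 → 146
acct=D76: ELSE → -264
acct=D78: balance < 34148 OR age_days BETWEEN 3319 AND 3365 → 165
acct=D91: balance < 21140 AND txns > 282 → 509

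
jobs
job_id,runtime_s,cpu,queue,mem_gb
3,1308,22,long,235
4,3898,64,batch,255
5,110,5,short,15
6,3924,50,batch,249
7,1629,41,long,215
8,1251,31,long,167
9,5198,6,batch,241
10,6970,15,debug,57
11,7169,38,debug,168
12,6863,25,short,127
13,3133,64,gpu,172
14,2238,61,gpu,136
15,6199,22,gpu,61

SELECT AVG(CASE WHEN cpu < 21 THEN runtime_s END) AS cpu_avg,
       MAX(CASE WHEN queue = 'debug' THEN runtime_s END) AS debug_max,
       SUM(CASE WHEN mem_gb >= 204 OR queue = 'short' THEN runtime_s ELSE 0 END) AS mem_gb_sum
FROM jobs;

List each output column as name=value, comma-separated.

[cpu_avg: cpu < 21]
job_id=3: ✗
job_id=4: ✗
job_id=5: ✓ → 110
job_id=6: ✗
job_id=7: ✗
job_id=8: ✗
job_id=9: ✓ → 5198
job_id=10: ✓ → 6970
job_id=11: ✗
job_id=12: ✗
job_id=13: ✗
job_id=14: ✗
job_id=15: ✗
cpu_avg = (110 + 5198 + 6970) / 3 = 4092.6666666667
—
[debug_max: queue = 'debug']
job_id=3: ✗
job_id=4: ✗
job_id=5: ✗
job_id=6: ✗
job_id=7: ✗
job_id=8: ✗
job_id=9: ✗
job_id=10: ✓ → 6970
job_id=11: ✓ → 7169
job_id=12: ✗
job_id=13: ✗
job_id=14: ✗
job_id=15: ✗
debug_max = MAX(6970, 7169) = 7169
—
[mem_gb_sum: mem_gb >= 204 OR queue = 'short']
job_id=3: ✓ → 1308
job_id=4: ✓ → 3898
job_id=5: ✓ → 110
job_id=6: ✓ → 3924
job_id=7: ✓ → 1629
job_id=8: ✗
job_id=9: ✓ → 5198
job_id=10: ✗
job_id=11: ✗
job_id=12: ✓ → 6863
job_id=13: ✗
job_id=14: ✗
job_id=15: ✗
mem_gb_sum = 1308 + 3898 + 110 + 3924 + 1629 + 5198 + 6863 = 22930

cpu_avg=4092.6666666667, debug_max=7169, mem_gb_sum=22930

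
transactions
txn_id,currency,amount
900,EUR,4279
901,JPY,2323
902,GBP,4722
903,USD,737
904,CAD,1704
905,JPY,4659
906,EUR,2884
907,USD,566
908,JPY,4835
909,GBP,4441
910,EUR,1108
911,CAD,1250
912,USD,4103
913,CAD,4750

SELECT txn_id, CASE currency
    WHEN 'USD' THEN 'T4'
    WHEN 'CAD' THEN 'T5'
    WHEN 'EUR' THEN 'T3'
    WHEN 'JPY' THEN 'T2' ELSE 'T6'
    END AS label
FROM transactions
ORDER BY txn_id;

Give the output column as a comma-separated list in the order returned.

txn_id=900: currency='EUR' → T3
txn_id=901: currency='JPY' → T2
txn_id=902: ELSE → T6
txn_id=903: currency='USD' → T4
txn_id=904: currency='CAD' → T5
txn_id=905: currency='JPY' → T2
txn_id=906: currency='EUR' → T3
txn_id=907: currency='USD' → T4
txn_id=908: currency='JPY' → T2
txn_id=909: ELSE → T6
txn_id=910: currency='EUR' → T3
txn_id=911: currency='CAD' → T5
txn_id=912: currency='USD' → T4
txn_id=913: currency='CAD' → T5

T3, T2, T6, T4, T5, T2, T3, T4, T2, T6, T3, T5, T4, T5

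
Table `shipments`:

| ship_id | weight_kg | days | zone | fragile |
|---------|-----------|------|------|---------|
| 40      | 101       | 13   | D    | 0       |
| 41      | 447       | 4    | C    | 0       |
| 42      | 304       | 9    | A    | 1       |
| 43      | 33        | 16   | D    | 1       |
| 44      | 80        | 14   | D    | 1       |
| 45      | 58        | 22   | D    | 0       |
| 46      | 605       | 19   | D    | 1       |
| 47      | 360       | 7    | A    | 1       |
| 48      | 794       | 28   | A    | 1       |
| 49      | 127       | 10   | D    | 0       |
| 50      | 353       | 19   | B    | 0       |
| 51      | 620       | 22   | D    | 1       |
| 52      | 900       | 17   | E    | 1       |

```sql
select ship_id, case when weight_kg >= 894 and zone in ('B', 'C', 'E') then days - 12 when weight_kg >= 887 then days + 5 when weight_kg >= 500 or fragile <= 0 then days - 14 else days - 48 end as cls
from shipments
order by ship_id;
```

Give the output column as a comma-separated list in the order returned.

ship_id=40: weight_kg >= 500 or fragile <= 0 → -1
ship_id=41: weight_kg >= 500 or fragile <= 0 → -10
ship_id=42: ELSE → -39
ship_id=43: ELSE → -32
ship_id=44: ELSE → -34
ship_id=45: weight_kg >= 500 or fragile <= 0 → 8
ship_id=46: weight_kg >= 500 or fragile <= 0 → 5
ship_id=47: ELSE → -41
ship_id=48: weight_kg >= 500 or fragile <= 0 → 14
ship_id=49: weight_kg >= 500 or fragile <= 0 → -4
ship_id=50: weight_kg >= 500 or fragile <= 0 → 5
ship_id=51: weight_kg >= 500 or fragile <= 0 → 8
ship_id=52: weight_kg >= 894 and zone in ('B', 'C', 'E') → 5

-1, -10, -39, -32, -34, 8, 5, -41, 14, -4, 5, 8, 5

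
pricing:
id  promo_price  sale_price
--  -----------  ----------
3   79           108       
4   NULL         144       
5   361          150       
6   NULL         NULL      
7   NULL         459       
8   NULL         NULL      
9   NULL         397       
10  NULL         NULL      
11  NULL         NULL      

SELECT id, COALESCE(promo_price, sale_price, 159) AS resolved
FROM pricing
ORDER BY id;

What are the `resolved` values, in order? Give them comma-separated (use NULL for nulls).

79, 144, 361, 159, 459, 159, 397, 159, 159

id=3: promo_price=79 → 79
id=4: promo_price=NULL, sale_price=144 → 144
id=5: promo_price=361 → 361
id=6: promo_price=NULL, sale_price=NULL, → literal 159 → 159
id=7: promo_price=NULL, sale_price=459 → 459
id=8: promo_price=NULL, sale_price=NULL, → literal 159 → 159
id=9: promo_price=NULL, sale_price=397 → 397
id=10: promo_price=NULL, sale_price=NULL, → literal 159 → 159
id=11: promo_price=NULL, sale_price=NULL, → literal 159 → 159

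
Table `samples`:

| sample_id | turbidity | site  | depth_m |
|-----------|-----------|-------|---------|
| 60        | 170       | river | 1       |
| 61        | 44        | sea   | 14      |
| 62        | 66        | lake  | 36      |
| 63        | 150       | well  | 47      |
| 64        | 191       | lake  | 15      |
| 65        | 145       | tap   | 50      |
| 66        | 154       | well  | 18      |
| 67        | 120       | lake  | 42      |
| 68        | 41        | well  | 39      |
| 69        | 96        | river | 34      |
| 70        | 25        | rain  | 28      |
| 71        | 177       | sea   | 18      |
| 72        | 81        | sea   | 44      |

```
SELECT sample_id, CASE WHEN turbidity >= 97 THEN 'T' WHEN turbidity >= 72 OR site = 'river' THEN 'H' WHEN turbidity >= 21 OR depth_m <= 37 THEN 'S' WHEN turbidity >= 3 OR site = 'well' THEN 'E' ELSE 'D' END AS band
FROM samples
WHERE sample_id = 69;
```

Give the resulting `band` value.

H

sample_id = 69: turbidity=96, site=river, depth_m=34.
turbidity >= 97 → false
turbidity >= 72 OR site = 'river' → true → H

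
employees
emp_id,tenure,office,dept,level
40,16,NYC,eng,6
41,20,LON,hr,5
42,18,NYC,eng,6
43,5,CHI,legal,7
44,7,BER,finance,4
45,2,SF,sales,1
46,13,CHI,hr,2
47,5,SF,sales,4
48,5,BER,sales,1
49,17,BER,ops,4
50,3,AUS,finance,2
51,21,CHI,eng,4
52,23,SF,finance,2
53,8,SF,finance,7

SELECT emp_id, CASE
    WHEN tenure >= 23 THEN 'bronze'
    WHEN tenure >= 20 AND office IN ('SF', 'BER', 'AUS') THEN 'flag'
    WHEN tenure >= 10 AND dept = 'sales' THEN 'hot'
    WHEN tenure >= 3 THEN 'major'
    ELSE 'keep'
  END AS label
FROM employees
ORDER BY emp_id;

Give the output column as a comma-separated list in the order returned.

major, major, major, major, major, keep, major, major, major, major, major, major, bronze, major

emp_id=40: tenure >= 3 → major
emp_id=41: tenure >= 3 → major
emp_id=42: tenure >= 3 → major
emp_id=43: tenure >= 3 → major
emp_id=44: tenure >= 3 → major
emp_id=45: ELSE → keep
emp_id=46: tenure >= 3 → major
emp_id=47: tenure >= 3 → major
emp_id=48: tenure >= 3 → major
emp_id=49: tenure >= 3 → major
emp_id=50: tenure >= 3 → major
emp_id=51: tenure >= 3 → major
emp_id=52: tenure >= 23 → bronze
emp_id=53: tenure >= 3 → major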